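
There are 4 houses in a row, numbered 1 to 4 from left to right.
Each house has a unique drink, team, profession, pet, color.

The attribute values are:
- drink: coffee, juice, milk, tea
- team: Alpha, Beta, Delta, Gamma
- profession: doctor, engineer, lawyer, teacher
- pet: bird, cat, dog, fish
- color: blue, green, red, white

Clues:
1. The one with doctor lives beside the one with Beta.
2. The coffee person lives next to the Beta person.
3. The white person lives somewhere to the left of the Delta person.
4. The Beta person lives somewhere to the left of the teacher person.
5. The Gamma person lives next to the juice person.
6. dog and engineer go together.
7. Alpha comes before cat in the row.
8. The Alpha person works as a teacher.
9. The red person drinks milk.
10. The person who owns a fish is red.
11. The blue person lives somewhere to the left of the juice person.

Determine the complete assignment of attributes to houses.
Solution:

House | Drink | Team | Profession | Pet | Color
-----------------------------------------------
  1   | coffee | Gamma | doctor | bird | blue
  2   | juice | Beta | engineer | dog | white
  3   | milk | Alpha | teacher | fish | red
  4   | tea | Delta | lawyer | cat | green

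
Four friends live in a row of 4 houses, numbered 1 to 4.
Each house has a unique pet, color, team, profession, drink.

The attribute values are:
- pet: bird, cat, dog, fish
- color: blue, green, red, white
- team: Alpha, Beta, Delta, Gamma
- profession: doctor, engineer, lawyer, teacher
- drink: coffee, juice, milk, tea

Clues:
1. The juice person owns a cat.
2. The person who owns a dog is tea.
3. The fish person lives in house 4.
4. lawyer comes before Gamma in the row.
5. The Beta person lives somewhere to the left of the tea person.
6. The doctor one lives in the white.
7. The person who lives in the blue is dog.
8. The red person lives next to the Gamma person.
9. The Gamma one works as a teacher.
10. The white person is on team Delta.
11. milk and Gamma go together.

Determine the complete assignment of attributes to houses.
Solution:

House | Pet | Color | Team | Profession | Drink
-----------------------------------------------
  1   | cat | red | Beta | lawyer | juice
  2   | bird | green | Gamma | teacher | milk
  3   | dog | blue | Alpha | engineer | tea
  4   | fish | white | Delta | doctor | coffee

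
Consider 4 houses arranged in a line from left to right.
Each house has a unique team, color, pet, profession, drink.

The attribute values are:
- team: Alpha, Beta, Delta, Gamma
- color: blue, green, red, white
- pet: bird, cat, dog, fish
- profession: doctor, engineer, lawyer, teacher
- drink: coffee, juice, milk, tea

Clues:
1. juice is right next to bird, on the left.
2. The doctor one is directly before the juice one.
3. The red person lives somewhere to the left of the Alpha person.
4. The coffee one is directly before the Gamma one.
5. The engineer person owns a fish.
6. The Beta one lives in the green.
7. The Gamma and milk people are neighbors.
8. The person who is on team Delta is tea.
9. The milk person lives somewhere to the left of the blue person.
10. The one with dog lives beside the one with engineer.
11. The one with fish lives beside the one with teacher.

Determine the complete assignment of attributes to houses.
Solution:

House | Team | Color | Pet | Profession | Drink
-----------------------------------------------
  1   | Beta | green | dog | doctor | coffee
  2   | Gamma | red | fish | engineer | juice
  3   | Alpha | white | bird | teacher | milk
  4   | Delta | blue | cat | lawyer | tea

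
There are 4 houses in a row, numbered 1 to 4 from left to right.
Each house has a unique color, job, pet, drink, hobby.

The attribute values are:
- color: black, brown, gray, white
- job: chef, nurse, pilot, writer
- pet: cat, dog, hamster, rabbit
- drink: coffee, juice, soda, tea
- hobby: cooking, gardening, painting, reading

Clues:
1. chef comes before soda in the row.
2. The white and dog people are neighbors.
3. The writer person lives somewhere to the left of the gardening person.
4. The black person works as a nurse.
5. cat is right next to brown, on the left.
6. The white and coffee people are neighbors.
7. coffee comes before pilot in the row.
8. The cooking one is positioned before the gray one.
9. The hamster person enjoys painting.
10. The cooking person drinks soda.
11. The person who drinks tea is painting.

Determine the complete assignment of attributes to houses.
Solution:

House | Color | Job | Pet | Drink | Hobby
-----------------------------------------
  1   | white | writer | cat | juice | reading
  2   | brown | chef | dog | coffee | gardening
  3   | black | nurse | rabbit | soda | cooking
  4   | gray | pilot | hamster | tea | painting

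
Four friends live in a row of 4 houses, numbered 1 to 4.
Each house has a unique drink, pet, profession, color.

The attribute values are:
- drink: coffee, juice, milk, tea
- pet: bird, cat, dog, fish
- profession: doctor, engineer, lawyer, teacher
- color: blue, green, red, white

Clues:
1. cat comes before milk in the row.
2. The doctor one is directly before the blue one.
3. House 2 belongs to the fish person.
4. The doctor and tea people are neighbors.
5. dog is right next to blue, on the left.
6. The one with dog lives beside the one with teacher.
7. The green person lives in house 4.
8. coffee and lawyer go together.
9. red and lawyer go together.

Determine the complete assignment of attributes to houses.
Solution:

House | Drink | Pet | Profession | Color
----------------------------------------
  1   | juice | dog | doctor | white
  2   | tea | fish | teacher | blue
  3   | coffee | cat | lawyer | red
  4   | milk | bird | engineer | green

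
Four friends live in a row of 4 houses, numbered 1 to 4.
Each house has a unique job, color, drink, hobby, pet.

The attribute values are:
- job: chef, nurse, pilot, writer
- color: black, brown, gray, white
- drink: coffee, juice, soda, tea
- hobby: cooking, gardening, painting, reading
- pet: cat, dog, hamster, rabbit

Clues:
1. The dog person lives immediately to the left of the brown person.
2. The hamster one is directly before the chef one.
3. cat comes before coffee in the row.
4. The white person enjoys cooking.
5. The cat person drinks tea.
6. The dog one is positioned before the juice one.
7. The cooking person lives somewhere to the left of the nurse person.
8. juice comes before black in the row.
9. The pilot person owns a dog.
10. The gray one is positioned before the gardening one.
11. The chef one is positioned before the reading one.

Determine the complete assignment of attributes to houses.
Solution:

House | Job | Color | Drink | Hobby | Pet
-----------------------------------------
  1   | pilot | gray | soda | painting | dog
  2   | writer | brown | juice | gardening | hamster
  3   | chef | white | tea | cooking | cat
  4   | nurse | black | coffee | reading | rabbit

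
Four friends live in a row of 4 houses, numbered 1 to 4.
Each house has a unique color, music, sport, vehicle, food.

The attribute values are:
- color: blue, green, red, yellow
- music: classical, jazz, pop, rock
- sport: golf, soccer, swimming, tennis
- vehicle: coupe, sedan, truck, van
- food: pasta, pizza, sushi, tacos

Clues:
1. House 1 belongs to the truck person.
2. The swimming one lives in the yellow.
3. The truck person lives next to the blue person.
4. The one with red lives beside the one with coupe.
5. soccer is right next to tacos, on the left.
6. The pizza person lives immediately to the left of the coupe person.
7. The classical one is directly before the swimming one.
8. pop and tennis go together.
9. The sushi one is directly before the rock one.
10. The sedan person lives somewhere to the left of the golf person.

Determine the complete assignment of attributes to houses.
Solution:

House | Color | Music | Sport | Vehicle | Food
----------------------------------------------
  1   | red | pop | tennis | truck | pizza
  2   | blue | classical | soccer | coupe | sushi
  3   | yellow | rock | swimming | sedan | tacos
  4   | green | jazz | golf | van | pasta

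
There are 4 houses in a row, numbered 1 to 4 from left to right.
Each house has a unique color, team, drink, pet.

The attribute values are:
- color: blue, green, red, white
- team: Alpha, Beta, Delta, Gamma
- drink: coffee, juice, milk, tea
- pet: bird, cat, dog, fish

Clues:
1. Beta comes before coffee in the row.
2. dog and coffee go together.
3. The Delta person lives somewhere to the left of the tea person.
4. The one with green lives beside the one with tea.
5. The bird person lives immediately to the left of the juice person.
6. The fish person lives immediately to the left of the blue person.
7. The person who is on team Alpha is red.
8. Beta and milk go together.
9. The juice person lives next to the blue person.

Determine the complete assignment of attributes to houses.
Solution:

House | Color | Team | Drink | Pet
----------------------------------
  1   | white | Beta | milk | bird
  2   | green | Delta | juice | fish
  3   | blue | Gamma | tea | cat
  4   | red | Alpha | coffee | dog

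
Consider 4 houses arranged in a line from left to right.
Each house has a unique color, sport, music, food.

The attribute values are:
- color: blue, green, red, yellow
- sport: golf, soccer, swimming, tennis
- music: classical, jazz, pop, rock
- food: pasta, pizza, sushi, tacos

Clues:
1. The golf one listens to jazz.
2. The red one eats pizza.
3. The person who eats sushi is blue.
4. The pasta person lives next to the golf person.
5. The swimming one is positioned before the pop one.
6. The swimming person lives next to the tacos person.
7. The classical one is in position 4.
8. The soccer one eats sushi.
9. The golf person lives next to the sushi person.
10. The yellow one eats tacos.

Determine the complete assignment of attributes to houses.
Solution:

House | Color | Sport | Music | Food
------------------------------------
  1   | green | swimming | rock | pasta
  2   | yellow | golf | jazz | tacos
  3   | blue | soccer | pop | sushi
  4   | red | tennis | classical | pizza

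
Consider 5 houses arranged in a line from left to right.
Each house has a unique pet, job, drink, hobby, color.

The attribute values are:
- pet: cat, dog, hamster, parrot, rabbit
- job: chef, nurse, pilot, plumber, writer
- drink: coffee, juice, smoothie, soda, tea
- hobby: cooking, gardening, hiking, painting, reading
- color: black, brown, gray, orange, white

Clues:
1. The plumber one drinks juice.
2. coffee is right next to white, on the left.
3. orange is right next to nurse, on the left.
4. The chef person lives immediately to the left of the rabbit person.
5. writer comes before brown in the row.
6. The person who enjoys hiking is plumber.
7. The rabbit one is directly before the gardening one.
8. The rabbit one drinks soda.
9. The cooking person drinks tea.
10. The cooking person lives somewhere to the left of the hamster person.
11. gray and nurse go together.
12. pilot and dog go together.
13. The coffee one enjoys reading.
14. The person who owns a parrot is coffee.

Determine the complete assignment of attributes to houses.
Solution:

House | Pet | Job | Drink | Hobby | Color
-----------------------------------------
  1   | parrot | chef | coffee | reading | black
  2   | rabbit | writer | soda | painting | white
  3   | dog | pilot | smoothie | gardening | orange
  4   | cat | nurse | tea | cooking | gray
  5   | hamster | plumber | juice | hiking | brown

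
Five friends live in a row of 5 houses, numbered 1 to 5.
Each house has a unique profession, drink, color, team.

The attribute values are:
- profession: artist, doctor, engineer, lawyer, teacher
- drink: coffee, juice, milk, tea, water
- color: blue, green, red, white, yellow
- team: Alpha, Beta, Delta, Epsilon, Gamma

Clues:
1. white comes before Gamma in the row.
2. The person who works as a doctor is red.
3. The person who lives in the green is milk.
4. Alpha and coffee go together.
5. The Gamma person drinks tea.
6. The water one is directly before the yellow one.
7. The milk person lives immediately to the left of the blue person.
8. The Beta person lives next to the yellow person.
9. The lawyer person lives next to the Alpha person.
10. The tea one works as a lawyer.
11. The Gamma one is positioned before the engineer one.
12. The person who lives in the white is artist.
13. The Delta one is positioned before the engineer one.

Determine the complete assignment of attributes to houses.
Solution:

House | Profession | Drink | Color | Team
-----------------------------------------
  1   | artist | water | white | Beta
  2   | lawyer | tea | yellow | Gamma
  3   | doctor | coffee | red | Alpha
  4   | teacher | milk | green | Delta
  5   | engineer | juice | blue | Epsilon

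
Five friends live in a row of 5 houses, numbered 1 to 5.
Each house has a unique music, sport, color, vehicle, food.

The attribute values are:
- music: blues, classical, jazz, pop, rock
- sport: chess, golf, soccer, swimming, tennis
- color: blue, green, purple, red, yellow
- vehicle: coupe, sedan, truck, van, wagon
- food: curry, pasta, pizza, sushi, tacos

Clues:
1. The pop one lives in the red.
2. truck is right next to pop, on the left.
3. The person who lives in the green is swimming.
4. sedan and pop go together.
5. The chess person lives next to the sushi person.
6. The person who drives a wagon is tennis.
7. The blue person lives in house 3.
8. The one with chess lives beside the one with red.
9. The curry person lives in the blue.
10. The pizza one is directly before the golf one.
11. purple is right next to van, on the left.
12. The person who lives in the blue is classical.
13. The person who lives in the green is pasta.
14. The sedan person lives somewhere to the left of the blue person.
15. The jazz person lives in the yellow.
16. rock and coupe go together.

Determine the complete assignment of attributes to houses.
Solution:

House | Music | Sport | Color | Vehicle | Food
----------------------------------------------
  1   | jazz | chess | yellow | truck | pizza
  2   | pop | golf | red | sedan | sushi
  3   | classical | tennis | blue | wagon | curry
  4   | rock | soccer | purple | coupe | tacos
  5   | blues | swimming | green | van | pasta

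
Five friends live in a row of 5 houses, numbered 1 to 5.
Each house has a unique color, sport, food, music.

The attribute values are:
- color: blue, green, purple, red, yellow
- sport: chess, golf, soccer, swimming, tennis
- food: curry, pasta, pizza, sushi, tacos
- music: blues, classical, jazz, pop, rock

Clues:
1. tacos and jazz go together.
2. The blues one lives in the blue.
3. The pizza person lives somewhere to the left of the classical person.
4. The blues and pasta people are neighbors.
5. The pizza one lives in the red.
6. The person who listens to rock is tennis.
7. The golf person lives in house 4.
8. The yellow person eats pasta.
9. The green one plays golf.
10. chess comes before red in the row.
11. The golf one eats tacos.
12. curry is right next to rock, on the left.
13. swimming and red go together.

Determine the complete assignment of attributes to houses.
Solution:

House | Color | Sport | Food | Music
------------------------------------
  1   | blue | chess | curry | blues
  2   | yellow | tennis | pasta | rock
  3   | red | swimming | pizza | pop
  4   | green | golf | tacos | jazz
  5   | purple | soccer | sushi | classical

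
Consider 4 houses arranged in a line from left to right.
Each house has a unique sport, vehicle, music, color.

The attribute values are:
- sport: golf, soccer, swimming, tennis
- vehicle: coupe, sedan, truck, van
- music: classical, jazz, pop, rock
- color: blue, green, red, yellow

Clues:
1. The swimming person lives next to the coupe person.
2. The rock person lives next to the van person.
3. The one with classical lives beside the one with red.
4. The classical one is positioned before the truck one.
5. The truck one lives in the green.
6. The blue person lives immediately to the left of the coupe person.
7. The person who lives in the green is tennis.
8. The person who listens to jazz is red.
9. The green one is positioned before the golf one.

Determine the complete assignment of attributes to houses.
Solution:

House | Sport | Vehicle | Music | Color
---------------------------------------
  1   | swimming | sedan | classical | blue
  2   | soccer | coupe | jazz | red
  3   | tennis | truck | rock | green
  4   | golf | van | pop | yellow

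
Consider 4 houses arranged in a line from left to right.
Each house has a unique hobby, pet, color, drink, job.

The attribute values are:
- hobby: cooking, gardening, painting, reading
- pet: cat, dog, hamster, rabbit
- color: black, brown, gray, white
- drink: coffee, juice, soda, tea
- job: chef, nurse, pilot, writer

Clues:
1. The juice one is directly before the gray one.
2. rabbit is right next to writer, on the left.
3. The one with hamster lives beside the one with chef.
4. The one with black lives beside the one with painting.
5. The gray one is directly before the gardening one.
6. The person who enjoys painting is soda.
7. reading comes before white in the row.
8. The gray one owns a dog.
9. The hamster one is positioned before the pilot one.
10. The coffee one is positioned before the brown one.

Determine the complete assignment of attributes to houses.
Solution:

House | Hobby | Pet | Color | Drink | Job
-----------------------------------------
  1   | reading | hamster | black | juice | nurse
  2   | painting | dog | gray | soda | chef
  3   | gardening | rabbit | white | coffee | pilot
  4   | cooking | cat | brown | tea | writer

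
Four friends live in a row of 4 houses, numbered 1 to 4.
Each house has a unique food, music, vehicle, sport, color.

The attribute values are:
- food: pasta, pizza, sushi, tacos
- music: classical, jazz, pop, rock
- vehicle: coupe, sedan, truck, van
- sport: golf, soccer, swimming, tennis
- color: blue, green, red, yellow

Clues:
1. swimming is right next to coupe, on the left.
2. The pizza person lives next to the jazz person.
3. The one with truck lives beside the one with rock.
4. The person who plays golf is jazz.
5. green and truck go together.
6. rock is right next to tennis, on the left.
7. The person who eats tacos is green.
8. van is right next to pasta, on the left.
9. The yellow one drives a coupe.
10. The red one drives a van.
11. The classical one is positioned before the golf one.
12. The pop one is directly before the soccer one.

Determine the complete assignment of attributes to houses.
Solution:

House | Food | Music | Vehicle | Sport | Color
----------------------------------------------
  1   | tacos | pop | truck | swimming | green
  2   | sushi | rock | coupe | soccer | yellow
  3   | pizza | classical | van | tennis | red
  4   | pasta | jazz | sedan | golf | blue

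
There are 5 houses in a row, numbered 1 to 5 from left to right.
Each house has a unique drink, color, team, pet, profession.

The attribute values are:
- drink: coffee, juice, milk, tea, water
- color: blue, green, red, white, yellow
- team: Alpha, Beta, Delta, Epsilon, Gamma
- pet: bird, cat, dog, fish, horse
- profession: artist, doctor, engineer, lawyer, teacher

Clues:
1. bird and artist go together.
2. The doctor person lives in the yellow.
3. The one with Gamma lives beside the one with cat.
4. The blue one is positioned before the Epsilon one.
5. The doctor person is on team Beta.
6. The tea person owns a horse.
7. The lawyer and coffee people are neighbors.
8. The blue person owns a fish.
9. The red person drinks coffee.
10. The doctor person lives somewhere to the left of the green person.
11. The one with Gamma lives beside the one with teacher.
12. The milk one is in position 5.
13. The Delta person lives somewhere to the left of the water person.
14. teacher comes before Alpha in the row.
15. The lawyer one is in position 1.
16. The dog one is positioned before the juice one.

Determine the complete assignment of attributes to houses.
Solution:

House | Drink | Color | Team | Pet | Profession
-----------------------------------------------
  1   | tea | white | Gamma | horse | lawyer
  2   | coffee | red | Delta | cat | teacher
  3   | water | yellow | Beta | dog | doctor
  4   | juice | blue | Alpha | fish | engineer
  5   | milk | green | Epsilon | bird | artist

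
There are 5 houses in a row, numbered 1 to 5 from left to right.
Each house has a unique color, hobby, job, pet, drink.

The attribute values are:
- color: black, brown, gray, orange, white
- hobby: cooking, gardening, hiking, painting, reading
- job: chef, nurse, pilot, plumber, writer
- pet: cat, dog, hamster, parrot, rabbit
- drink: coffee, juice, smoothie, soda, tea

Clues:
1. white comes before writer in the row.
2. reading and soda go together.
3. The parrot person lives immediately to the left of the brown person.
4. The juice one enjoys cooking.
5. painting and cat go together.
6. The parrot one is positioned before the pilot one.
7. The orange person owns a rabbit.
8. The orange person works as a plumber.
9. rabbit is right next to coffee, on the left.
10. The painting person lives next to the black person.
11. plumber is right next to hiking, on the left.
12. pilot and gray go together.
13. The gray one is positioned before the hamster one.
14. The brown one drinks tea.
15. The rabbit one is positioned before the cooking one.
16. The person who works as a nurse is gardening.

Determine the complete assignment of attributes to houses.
Solution:

House | Color | Hobby | Job | Pet | Drink
-----------------------------------------
  1   | orange | reading | plumber | rabbit | soda
  2   | white | hiking | chef | parrot | coffee
  3   | brown | gardening | nurse | dog | tea
  4   | gray | painting | pilot | cat | smoothie
  5   | black | cooking | writer | hamster | juice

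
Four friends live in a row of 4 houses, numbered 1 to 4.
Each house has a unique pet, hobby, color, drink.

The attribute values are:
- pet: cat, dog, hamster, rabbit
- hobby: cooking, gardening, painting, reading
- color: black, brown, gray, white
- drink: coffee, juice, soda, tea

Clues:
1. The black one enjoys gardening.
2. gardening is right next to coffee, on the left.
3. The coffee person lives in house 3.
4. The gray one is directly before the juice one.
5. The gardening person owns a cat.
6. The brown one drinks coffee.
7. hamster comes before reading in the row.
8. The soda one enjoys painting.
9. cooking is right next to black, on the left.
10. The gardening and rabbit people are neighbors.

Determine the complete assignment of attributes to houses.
Solution:

House | Pet | Hobby | Color | Drink
-----------------------------------
  1   | hamster | cooking | gray | tea
  2   | cat | gardening | black | juice
  3   | rabbit | reading | brown | coffee
  4   | dog | painting | white | soda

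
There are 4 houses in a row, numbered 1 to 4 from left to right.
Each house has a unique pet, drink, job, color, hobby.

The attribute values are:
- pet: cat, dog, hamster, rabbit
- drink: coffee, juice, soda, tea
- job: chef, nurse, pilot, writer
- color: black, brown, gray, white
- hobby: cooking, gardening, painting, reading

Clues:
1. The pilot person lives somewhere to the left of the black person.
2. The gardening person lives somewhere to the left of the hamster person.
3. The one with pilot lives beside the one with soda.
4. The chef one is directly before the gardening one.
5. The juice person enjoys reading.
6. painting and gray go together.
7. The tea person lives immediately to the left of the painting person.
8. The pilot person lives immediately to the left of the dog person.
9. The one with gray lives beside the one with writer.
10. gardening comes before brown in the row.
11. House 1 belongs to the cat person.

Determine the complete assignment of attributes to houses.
Solution:

House | Pet | Drink | Job | Color | Hobby
-----------------------------------------
  1   | cat | tea | pilot | white | cooking
  2   | dog | soda | chef | gray | painting
  3   | rabbit | coffee | writer | black | gardening
  4   | hamster | juice | nurse | brown | reading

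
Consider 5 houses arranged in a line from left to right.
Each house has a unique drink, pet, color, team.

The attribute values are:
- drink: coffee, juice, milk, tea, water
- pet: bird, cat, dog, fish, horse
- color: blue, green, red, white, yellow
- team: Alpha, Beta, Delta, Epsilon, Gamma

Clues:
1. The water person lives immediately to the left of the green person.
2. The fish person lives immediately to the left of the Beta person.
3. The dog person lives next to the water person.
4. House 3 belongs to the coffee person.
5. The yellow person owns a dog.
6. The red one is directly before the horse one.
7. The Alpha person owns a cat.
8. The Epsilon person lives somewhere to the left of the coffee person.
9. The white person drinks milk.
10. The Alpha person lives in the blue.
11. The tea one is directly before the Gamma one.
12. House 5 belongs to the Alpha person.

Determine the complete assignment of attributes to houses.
Solution:

House | Drink | Pet | Color | Team
----------------------------------
  1   | tea | dog | yellow | Epsilon
  2   | water | fish | red | Gamma
  3   | coffee | horse | green | Beta
  4   | milk | bird | white | Delta
  5   | juice | cat | blue | Alpha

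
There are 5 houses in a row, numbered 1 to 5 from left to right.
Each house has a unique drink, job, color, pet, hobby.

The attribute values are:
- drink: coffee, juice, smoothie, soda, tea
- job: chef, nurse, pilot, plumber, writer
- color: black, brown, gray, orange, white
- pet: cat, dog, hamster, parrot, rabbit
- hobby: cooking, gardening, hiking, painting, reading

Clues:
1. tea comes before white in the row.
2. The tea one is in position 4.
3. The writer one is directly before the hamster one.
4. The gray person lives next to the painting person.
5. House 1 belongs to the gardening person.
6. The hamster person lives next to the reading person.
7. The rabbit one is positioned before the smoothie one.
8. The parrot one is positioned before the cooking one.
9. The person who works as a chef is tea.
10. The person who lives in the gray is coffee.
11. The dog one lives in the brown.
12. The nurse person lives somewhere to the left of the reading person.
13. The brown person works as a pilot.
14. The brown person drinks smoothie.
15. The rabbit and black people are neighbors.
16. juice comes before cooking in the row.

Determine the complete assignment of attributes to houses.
Solution:

House | Drink | Job | Color | Pet | Hobby
-----------------------------------------
  1   | coffee | writer | gray | rabbit | gardening
  2   | juice | nurse | black | hamster | painting
  3   | smoothie | pilot | brown | dog | reading
  4   | tea | chef | orange | parrot | hiking
  5   | soda | plumber | white | cat | cooking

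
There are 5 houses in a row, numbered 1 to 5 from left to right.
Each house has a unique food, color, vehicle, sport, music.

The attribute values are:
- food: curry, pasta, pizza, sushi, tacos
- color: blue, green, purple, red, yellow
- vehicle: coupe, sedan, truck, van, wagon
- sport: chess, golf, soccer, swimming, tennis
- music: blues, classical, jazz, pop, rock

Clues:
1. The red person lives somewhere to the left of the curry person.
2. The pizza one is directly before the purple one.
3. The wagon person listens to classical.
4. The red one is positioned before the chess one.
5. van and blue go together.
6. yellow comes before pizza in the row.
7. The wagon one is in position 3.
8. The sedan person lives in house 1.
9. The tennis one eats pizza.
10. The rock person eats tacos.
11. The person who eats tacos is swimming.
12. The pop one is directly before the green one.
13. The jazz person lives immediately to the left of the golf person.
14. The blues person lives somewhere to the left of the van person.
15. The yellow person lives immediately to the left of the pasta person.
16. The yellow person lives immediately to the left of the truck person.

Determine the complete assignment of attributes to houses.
Solution:

House | Food | Color | Vehicle | Sport | Music
----------------------------------------------
  1   | sushi | yellow | sedan | soccer | jazz
  2   | pasta | red | truck | golf | pop
  3   | pizza | green | wagon | tennis | classical
  4   | curry | purple | coupe | chess | blues
  5   | tacos | blue | van | swimming | rock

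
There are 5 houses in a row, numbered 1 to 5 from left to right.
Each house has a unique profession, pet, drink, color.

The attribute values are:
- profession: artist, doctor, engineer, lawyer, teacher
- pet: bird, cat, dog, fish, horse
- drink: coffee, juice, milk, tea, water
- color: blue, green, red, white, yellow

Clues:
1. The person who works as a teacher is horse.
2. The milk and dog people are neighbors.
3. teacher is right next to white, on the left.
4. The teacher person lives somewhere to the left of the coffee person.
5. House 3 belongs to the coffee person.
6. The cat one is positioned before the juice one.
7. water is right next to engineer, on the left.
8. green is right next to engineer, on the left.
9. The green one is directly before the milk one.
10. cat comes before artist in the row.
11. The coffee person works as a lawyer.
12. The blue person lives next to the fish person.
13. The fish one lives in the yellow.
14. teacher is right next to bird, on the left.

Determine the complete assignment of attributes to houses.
Solution:

House | Profession | Pet | Drink | Color
----------------------------------------
  1   | teacher | horse | water | green
  2   | engineer | bird | milk | white
  3   | lawyer | dog | coffee | red
  4   | doctor | cat | tea | blue
  5   | artist | fish | juice | yellow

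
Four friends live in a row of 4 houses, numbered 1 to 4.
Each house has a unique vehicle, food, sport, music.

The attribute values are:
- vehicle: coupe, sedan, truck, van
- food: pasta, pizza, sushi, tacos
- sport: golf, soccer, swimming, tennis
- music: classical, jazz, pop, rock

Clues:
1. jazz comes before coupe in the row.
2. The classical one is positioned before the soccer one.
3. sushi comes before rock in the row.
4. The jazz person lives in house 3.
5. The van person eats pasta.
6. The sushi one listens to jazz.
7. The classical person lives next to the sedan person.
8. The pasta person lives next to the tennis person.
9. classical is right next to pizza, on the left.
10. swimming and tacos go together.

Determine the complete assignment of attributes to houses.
Solution:

House | Vehicle | Food | Sport | Music
--------------------------------------
  1   | van | pasta | golf | classical
  2   | sedan | pizza | tennis | pop
  3   | truck | sushi | soccer | jazz
  4   | coupe | tacos | swimming | rock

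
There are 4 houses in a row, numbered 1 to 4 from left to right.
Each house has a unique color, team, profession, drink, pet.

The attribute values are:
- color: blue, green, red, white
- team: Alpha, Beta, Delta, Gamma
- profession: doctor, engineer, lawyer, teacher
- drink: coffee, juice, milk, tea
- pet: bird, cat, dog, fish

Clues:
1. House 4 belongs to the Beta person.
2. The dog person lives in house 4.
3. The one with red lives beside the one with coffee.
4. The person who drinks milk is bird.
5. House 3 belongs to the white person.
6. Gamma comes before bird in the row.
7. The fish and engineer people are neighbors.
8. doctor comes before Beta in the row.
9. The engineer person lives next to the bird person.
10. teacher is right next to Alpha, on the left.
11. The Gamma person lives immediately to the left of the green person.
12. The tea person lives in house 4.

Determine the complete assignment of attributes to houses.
Solution:

House | Color | Team | Profession | Drink | Pet
-----------------------------------------------
  1   | red | Gamma | teacher | juice | fish
  2   | green | Alpha | engineer | coffee | cat
  3   | white | Delta | doctor | milk | bird
  4   | blue | Beta | lawyer | tea | dog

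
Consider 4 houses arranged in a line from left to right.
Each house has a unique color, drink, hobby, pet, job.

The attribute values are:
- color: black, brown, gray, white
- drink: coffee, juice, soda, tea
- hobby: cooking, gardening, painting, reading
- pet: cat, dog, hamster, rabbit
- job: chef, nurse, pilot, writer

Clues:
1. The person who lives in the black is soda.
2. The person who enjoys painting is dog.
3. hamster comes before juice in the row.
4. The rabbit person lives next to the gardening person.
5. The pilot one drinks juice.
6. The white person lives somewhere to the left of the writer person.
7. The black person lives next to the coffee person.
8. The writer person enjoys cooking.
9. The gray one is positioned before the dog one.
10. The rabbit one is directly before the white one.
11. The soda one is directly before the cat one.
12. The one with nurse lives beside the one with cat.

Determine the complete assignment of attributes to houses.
Solution:

House | Color | Drink | Hobby | Pet | Job
-----------------------------------------
  1   | black | soda | reading | rabbit | nurse
  2   | white | coffee | gardening | cat | chef
  3   | gray | tea | cooking | hamster | writer
  4   | brown | juice | painting | dog | pilot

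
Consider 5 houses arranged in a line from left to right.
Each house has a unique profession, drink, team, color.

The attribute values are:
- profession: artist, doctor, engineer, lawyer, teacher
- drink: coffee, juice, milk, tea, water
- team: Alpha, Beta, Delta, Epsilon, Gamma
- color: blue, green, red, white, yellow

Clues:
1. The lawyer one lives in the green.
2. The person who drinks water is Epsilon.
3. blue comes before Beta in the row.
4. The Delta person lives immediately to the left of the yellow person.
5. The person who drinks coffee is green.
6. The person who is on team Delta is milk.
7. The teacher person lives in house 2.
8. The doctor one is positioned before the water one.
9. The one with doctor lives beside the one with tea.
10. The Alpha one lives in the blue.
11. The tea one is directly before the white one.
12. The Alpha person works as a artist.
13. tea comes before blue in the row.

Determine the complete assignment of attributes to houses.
Solution:

House | Profession | Drink | Team | Color
-----------------------------------------
  1   | doctor | milk | Delta | red
  2   | teacher | tea | Gamma | yellow
  3   | engineer | water | Epsilon | white
  4   | artist | juice | Alpha | blue
  5   | lawyer | coffee | Beta | green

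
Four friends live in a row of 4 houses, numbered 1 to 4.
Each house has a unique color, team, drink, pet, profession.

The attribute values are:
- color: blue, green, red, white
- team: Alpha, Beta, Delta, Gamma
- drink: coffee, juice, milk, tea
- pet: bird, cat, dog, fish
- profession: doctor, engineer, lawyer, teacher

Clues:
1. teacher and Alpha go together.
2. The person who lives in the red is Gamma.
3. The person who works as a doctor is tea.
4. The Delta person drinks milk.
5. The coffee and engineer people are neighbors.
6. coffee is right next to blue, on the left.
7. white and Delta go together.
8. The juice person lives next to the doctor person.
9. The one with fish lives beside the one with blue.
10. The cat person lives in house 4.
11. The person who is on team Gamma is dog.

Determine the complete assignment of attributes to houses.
Solution:

House | Color | Team | Drink | Pet | Profession
-----------------------------------------------
  1   | green | Alpha | coffee | fish | teacher
  2   | blue | Beta | juice | bird | engineer
  3   | red | Gamma | tea | dog | doctor
  4   | white | Delta | milk | cat | lawyer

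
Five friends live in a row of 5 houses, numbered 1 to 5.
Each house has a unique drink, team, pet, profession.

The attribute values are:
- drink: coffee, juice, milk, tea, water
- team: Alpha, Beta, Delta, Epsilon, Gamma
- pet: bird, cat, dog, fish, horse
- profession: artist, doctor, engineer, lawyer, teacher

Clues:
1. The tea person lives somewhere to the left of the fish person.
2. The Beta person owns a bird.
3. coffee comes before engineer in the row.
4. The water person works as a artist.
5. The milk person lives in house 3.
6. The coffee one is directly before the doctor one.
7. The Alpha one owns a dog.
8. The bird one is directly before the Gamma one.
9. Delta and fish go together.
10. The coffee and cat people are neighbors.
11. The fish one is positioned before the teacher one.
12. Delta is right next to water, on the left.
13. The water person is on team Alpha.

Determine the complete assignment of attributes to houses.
Solution:

House | Drink | Team | Pet | Profession
---------------------------------------
  1   | coffee | Beta | bird | lawyer
  2   | tea | Gamma | cat | doctor
  3   | milk | Delta | fish | engineer
  4   | water | Alpha | dog | artist
  5   | juice | Epsilon | horse | teacher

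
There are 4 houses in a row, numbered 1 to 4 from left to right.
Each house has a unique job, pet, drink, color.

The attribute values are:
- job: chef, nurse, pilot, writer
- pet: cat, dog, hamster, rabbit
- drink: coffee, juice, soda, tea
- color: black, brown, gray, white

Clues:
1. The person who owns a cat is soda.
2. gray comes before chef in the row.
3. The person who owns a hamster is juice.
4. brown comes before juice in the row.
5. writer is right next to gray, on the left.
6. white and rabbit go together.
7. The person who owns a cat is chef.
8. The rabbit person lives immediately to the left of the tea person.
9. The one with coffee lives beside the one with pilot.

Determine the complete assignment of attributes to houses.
Solution:

House | Job | Pet | Drink | Color
---------------------------------
  1   | writer | rabbit | coffee | white
  2   | pilot | dog | tea | gray
  3   | chef | cat | soda | brown
  4   | nurse | hamster | juice | black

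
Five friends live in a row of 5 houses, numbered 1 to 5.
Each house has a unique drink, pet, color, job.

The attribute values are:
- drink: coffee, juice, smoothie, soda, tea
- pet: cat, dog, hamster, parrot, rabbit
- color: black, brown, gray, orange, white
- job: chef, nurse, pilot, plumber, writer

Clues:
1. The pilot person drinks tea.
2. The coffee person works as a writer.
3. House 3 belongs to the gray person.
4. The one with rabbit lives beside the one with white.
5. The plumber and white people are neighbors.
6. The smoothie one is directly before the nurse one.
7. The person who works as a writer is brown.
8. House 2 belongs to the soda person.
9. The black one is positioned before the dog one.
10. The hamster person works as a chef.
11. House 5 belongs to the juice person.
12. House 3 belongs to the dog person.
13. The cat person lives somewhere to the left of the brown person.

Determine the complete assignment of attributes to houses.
Solution:

House | Drink | Pet | Color | Job
---------------------------------
  1   | smoothie | rabbit | black | plumber
  2   | soda | cat | white | nurse
  3   | tea | dog | gray | pilot
  4   | coffee | parrot | brown | writer
  5   | juice | hamster | orange | chef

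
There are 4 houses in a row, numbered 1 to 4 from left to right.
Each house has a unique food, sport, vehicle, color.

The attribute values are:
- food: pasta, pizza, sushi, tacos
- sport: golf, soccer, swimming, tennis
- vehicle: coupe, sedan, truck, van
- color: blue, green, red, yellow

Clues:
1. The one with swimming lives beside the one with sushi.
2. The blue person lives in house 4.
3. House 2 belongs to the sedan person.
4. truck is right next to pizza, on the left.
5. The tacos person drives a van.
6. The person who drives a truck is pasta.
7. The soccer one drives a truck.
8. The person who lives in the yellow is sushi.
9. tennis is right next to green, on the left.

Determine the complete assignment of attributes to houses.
Solution:

House | Food | Sport | Vehicle | Color
--------------------------------------
  1   | tacos | swimming | van | red
  2   | sushi | tennis | sedan | yellow
  3   | pasta | soccer | truck | green
  4   | pizza | golf | coupe | blue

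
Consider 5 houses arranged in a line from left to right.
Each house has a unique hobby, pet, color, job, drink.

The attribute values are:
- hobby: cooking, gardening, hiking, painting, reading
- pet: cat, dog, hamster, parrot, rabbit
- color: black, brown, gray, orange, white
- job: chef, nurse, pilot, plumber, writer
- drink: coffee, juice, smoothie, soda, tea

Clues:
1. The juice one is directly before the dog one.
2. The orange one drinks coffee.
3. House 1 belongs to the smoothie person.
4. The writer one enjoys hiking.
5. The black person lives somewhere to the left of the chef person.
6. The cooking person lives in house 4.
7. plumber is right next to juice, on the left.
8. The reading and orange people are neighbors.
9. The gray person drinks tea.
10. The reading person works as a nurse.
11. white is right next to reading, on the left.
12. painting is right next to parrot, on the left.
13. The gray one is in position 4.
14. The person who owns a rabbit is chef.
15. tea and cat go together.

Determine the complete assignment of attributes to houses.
Solution:

House | Hobby | Pet | Color | Job | Drink
-----------------------------------------
  1   | painting | hamster | white | plumber | smoothie
  2   | reading | parrot | black | nurse | juice
  3   | hiking | dog | orange | writer | coffee
  4   | cooking | cat | gray | pilot | tea
  5   | gardening | rabbit | brown | chef | soda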